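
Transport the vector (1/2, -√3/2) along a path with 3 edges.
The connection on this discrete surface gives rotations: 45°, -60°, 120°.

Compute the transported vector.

Total rotation: 45° + (-60°) + 120° = 105°. Final vector: (0.7071, 0.7071)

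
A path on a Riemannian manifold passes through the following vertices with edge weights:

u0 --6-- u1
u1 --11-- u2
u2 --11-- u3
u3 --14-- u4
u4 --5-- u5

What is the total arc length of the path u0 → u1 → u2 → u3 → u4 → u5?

Arc length = 6 + 11 + 11 + 14 + 5 = 47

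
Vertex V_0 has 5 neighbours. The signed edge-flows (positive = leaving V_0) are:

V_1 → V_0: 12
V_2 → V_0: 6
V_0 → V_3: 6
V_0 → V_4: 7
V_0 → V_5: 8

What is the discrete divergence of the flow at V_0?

Divergence = sum of outgoing flows = (-12) + (-6) + 6 + 7 + 8 = 3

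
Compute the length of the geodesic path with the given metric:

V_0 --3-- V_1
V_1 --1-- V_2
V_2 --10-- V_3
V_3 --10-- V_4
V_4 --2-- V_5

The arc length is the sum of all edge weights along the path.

Arc length = 3 + 1 + 10 + 10 + 2 = 26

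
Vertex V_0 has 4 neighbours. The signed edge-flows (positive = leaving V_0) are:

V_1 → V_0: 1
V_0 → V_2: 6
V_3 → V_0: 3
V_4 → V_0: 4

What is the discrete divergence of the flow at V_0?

Divergence = sum of outgoing flows = (-1) + 6 + (-3) + (-4) = -2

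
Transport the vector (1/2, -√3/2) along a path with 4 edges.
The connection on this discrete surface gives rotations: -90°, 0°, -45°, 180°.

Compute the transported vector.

Total rotation: (-90°) + 0° + (-45°) + 180° = 45°. Final vector: (0.9659, -0.2588)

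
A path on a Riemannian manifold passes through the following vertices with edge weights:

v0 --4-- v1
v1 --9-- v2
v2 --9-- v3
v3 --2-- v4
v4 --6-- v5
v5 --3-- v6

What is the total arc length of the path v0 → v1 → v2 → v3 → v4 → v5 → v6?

Arc length = 4 + 9 + 9 + 2 + 6 + 3 = 33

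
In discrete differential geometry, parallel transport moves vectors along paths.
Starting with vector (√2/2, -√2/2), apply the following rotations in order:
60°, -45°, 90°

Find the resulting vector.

Total rotation: 60° + (-45°) + 90° = 105°. Final vector: (0.5000, 0.8660)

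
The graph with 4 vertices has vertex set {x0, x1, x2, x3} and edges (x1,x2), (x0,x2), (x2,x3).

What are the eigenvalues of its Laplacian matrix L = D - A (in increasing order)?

Degrees: deg(x0) = 1, deg(x1) = 1, deg(x2) = 3, deg(x3) = 1.
L = D − A with rows/columns ordered (x0, x1, x2, x3):
  [ 1,  0, -1,  0]
  [ 0,  1, -1,  0]
  [-1, -1,  3, -1]
  [ 0,  0, -1,  1]
Characteristic polynomial: det(λI − L) = λ(λ − 1)²(λ − 4).
Roots: λ = 0; (λ − 1) = 0 ⇒ λ = 1 (multiplicity 2); (λ − 4) = 0 ⇒ λ = 4.
(Check: the roots sum (with multiplicity) to 6, matching trace L = Σdeg = 2·3 = 6.)
Laplacian eigenvalues (increasing order): [0.0, 1.0, 1.0, 4.0]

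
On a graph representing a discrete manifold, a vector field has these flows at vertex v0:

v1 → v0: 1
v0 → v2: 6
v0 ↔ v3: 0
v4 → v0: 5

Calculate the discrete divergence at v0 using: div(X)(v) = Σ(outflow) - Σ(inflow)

Divergence = sum of outgoing flows = (-1) + 6 + 0 + (-5) = 0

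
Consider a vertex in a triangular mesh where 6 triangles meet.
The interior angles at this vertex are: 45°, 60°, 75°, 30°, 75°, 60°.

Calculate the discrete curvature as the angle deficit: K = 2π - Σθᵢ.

Sum of angles = 345°. K = 360° - 345° = 15°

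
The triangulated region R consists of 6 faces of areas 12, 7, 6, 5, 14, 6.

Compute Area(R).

12 + 7 + 6 + 5 + 14 + 6 = 50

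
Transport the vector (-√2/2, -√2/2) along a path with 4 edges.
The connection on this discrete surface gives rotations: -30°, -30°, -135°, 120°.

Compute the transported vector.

Total rotation: (-30°) + (-30°) + (-135°) + 120° = -75°. Final vector: (-0.8660, 0.5000)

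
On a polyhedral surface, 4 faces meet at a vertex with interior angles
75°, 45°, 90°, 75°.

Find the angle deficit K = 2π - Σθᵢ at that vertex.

Sum of angles = 285°. K = 360° - 285° = 75°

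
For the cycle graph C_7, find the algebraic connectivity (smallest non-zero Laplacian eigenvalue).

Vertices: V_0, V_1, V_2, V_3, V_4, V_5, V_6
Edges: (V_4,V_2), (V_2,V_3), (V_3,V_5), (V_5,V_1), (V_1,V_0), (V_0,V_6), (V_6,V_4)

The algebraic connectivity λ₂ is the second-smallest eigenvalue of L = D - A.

The cycle graph C_n has Laplacian eigenvalues λ_k = 2 − 2cos(2πk/n), k = 0, 1, …, n−1. Here n = 7:
k=0: 2 − 2cos(0) = 0.0; k=1: 2 − 2cos(2π/7) = 0.753; k=2: 2 − 2cos(4π/7) = 2.445; k=3: 2 − 2cos(6π/7) = 3.8019; k=4: 2 − 2cos(8π/7) = 3.8019; k=5: 2 − 2cos(10π/7) = 2.445; k=6: 2 − 2cos(12π/7) = 0.753.
Laplacian eigenvalues: [0.0, 0.753, 0.753, 2.445, 2.445, 3.8019, 3.8019]. Algebraic connectivity (smallest non-zero eigenvalue) = 0.753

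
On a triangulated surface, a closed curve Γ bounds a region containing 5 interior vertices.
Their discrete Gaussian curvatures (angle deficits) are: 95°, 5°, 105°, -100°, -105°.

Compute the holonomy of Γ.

Holonomy = total enclosed curvature = 95° + 5° + 105° + (-100°) + (-105°) = 0°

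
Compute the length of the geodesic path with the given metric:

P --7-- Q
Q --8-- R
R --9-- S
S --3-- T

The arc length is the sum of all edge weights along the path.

Arc length = 7 + 8 + 9 + 3 = 27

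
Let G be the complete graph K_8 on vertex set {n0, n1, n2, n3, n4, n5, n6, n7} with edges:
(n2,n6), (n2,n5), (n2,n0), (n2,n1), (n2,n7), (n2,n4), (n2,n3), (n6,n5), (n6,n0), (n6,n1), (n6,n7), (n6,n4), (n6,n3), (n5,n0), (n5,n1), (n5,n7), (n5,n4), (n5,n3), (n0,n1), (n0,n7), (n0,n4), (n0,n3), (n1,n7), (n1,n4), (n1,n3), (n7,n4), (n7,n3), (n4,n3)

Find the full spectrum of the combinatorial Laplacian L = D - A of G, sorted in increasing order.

For the complete graph K_n, L = nI − J (J = all-ones matrix). J has eigenvalues n (once, eigenvector 𝟙) and 0 (multiplicity n−1), so L has eigenvalues 0 (once) and n (multiplicity n−1). Here n = 8: eigenvalue 0 once and 8 with multiplicity 7.
Laplacian eigenvalues (increasing order): [0.0, 8.0, 8.0, 8.0, 8.0, 8.0, 8.0, 8.0]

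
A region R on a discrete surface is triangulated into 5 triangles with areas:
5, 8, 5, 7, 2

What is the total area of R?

5 + 8 + 5 + 7 + 2 = 27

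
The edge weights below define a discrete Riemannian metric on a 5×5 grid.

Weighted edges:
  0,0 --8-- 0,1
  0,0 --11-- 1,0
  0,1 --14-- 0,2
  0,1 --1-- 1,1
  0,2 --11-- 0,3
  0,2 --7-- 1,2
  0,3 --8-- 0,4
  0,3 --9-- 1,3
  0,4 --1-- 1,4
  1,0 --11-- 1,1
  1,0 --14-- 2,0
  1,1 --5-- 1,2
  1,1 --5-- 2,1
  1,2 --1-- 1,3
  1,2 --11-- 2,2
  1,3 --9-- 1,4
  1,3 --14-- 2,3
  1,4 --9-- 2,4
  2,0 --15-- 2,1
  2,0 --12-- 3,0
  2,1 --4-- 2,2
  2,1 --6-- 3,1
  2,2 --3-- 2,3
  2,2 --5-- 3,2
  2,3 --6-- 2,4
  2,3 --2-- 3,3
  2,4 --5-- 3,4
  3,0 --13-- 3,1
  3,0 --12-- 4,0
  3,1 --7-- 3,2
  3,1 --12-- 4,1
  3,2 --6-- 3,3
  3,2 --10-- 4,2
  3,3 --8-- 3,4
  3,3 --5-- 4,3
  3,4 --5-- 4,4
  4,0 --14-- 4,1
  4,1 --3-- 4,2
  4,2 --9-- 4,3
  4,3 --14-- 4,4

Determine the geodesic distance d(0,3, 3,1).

Shortest path: 0,3 → 1,3 → 1,2 → 1,1 → 2,1 → 3,1, total weight = 26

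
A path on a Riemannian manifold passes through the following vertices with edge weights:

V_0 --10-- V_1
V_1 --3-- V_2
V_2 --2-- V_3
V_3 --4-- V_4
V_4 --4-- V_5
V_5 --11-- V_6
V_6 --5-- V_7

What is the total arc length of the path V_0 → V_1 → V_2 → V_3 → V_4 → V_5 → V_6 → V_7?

Arc length = 10 + 3 + 2 + 4 + 4 + 11 + 5 = 39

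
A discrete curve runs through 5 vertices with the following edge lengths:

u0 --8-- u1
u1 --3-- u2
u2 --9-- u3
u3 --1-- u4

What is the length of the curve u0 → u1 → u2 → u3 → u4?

Arc length = 8 + 3 + 9 + 1 = 21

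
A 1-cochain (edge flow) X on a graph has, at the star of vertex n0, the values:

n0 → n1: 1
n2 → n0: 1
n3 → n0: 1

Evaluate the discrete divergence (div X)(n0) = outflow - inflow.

Divergence = sum of outgoing flows = 1 + (-1) + (-1) = -1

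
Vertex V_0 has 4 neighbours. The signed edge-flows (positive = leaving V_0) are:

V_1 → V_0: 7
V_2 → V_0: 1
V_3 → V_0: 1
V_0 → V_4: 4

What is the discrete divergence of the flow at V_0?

Divergence = sum of outgoing flows = (-7) + (-1) + (-1) + 4 = -5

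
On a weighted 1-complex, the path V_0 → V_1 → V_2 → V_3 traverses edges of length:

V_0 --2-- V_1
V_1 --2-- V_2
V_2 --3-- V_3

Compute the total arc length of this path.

Arc length = 2 + 2 + 3 = 7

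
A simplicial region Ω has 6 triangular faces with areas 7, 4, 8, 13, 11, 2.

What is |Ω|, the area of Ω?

7 + 4 + 8 + 13 + 11 + 2 = 45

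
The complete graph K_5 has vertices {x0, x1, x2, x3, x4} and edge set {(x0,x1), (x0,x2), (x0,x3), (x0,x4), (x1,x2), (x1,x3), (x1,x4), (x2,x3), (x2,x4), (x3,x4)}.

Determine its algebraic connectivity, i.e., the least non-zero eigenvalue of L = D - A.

For the complete graph K_n, L = nI − J (J = all-ones matrix). J has eigenvalues n (once, eigenvector 𝟙) and 0 (multiplicity n−1), so L has eigenvalues 0 (once) and n (multiplicity n−1). Here n = 5: eigenvalue 0 once and 5 with multiplicity 4.
Laplacian eigenvalues: [0.0, 5.0, 5.0, 5.0, 5.0]. Algebraic connectivity (smallest non-zero eigenvalue) = 5.0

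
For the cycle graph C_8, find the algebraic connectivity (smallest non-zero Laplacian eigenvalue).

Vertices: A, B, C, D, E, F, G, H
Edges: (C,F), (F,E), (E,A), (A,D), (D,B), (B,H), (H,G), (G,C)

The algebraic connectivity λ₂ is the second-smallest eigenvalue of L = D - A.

The cycle graph C_n has Laplacian eigenvalues λ_k = 2 − 2cos(2πk/n), k = 0, 1, …, n−1. Here n = 8:
k=0: 2 − 2cos(0) = 0.0; k=1: 2 − 2cos(π/4) = 0.5858; k=2: 2 − 2cos(π/2) = 2.0; k=3: 2 − 2cos(3π/4) = 3.4142; k=4: 2 − 2cos(π) = 4.0; k=5: 2 − 2cos(5π/4) = 3.4142; k=6: 2 − 2cos(3π/2) = 2.0; k=7: 2 − 2cos(7π/4) = 0.5858.
Laplacian eigenvalues: [0.0, 0.5858, 0.5858, 2.0, 2.0, 3.4142, 3.4142, 4.0]. Algebraic connectivity (smallest non-zero eigenvalue) = 0.5858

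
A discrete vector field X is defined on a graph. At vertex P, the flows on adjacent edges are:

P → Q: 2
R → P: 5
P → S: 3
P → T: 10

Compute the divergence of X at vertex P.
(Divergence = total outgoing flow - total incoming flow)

Divergence = sum of outgoing flows = 2 + (-5) + 3 + 10 = 10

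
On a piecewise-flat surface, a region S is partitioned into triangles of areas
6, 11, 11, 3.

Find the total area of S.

6 + 11 + 11 + 3 = 31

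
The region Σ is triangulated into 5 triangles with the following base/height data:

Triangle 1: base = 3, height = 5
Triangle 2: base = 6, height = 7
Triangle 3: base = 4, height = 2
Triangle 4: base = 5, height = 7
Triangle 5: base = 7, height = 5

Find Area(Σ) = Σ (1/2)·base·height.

(1/2)×3×5 + (1/2)×6×7 + (1/2)×4×2 + (1/2)×5×7 + (1/2)×7×5 = 67.5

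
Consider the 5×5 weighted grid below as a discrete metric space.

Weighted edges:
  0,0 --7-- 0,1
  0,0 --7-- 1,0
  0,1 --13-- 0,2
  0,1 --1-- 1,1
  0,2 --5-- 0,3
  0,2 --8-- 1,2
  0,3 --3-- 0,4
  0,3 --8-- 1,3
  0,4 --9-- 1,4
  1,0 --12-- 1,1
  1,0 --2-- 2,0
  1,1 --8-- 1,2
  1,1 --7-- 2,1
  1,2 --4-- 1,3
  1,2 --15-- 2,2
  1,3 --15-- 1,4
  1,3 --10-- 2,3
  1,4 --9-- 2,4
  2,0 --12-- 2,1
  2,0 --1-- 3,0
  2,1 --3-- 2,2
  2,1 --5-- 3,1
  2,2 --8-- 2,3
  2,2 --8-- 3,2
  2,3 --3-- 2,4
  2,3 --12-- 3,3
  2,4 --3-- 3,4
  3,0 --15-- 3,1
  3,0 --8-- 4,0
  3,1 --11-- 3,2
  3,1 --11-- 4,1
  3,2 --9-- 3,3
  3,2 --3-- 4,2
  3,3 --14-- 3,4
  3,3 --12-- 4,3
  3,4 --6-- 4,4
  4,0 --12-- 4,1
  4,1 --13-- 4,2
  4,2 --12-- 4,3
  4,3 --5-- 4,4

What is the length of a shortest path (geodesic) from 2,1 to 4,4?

Shortest path: 2,1 → 2,2 → 2,3 → 2,4 → 3,4 → 4,4, total weight = 23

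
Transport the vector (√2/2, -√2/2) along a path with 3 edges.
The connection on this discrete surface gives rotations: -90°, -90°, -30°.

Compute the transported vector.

Total rotation: (-90°) + (-90°) + (-30°) = -210° ≡ 150° (mod 360°). Final vector: (-0.2588, 0.9659)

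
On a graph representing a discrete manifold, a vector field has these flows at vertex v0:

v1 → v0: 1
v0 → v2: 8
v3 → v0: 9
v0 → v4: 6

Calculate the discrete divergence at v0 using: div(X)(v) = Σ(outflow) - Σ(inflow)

Divergence = sum of outgoing flows = (-1) + 8 + (-9) + 6 = 4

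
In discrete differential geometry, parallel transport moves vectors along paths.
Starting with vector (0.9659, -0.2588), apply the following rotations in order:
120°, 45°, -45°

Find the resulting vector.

Total rotation: 120° + 45° + (-45°) = 120°. Final vector: (-0.2588, 0.9659)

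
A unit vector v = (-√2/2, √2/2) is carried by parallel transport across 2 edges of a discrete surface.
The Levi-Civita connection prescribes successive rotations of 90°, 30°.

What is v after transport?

Total rotation: 90° + 30° = 120°. Final vector: (-0.2588, -0.9659)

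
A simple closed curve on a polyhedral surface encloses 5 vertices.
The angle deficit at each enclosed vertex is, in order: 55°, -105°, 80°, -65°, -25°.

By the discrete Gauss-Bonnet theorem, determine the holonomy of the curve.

Holonomy = total enclosed curvature = 55° + (-105°) + 80° + (-65°) + (-25°) = -60°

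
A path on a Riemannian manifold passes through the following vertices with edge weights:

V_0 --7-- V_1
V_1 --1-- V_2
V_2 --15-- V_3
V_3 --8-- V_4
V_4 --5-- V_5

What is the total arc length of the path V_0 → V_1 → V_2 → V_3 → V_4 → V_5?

Arc length = 7 + 1 + 15 + 8 + 5 = 36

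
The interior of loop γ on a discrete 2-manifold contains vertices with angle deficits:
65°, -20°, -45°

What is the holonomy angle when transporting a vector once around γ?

Holonomy = total enclosed curvature = 65° + (-20°) + (-45°) = 0°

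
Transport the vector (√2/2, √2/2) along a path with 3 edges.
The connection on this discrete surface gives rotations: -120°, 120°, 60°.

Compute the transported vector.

Total rotation: (-120°) + 120° + 60° = 60°. Final vector: (-0.2588, 0.9659)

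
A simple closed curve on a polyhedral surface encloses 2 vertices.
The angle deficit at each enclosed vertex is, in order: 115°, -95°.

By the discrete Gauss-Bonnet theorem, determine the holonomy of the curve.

Holonomy = total enclosed curvature = 115° + (-95°) = 20°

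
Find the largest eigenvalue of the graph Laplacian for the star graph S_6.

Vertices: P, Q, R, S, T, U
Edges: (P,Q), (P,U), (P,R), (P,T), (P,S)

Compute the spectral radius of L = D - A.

The star S_6 is the complete bipartite graph K_{1,5} (one hub of degree 5, 5 leaves of degree 1). The Laplacian spectrum of K_{p,q} is 0, p (multiplicity q−1), q (multiplicity p−1), p+q. With p = 1, q = 5: 0 once, 1 with multiplicity 4, and 6 once. (Check: trace L = sum of degrees = 10 = 4·1 + 6.)
Laplacian eigenvalues: [0.0, 1.0, 1.0, 1.0, 1.0, 6.0]. Largest eigenvalue (spectral radius) = 6.0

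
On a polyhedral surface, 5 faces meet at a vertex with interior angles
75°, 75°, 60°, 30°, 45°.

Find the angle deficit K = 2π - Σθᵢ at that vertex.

Sum of angles = 285°. K = 360° - 285° = 75° = 5π/12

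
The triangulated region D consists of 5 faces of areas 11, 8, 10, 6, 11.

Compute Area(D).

11 + 8 + 10 + 6 + 11 = 46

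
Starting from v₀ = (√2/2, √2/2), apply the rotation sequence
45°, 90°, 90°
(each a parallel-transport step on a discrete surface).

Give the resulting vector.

Total rotation: 45° + 90° + 90° = 225° ≡ -135° (mod 360°). Final vector: (0, -1)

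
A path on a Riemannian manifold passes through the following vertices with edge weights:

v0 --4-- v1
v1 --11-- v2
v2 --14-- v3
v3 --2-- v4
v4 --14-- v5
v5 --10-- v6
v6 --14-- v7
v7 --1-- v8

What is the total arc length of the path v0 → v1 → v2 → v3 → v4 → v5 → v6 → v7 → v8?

Arc length = 4 + 11 + 14 + 2 + 14 + 10 + 14 + 1 = 70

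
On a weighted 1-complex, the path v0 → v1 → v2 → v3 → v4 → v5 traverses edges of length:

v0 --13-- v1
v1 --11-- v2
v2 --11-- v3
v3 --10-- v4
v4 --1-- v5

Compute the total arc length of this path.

Arc length = 13 + 11 + 11 + 10 + 1 = 46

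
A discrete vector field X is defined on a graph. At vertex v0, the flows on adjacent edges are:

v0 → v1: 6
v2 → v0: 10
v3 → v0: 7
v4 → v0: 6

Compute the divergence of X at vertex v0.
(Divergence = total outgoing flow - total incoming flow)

Divergence = sum of outgoing flows = 6 + (-10) + (-7) + (-6) = -17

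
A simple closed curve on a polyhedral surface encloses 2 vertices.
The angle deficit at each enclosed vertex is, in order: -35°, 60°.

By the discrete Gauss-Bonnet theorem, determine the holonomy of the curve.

Holonomy = total enclosed curvature = (-35°) + 60° = 25°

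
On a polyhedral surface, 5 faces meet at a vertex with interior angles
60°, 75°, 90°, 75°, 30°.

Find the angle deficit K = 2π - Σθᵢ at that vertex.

Sum of angles = 330°. K = 360° - 330° = 30°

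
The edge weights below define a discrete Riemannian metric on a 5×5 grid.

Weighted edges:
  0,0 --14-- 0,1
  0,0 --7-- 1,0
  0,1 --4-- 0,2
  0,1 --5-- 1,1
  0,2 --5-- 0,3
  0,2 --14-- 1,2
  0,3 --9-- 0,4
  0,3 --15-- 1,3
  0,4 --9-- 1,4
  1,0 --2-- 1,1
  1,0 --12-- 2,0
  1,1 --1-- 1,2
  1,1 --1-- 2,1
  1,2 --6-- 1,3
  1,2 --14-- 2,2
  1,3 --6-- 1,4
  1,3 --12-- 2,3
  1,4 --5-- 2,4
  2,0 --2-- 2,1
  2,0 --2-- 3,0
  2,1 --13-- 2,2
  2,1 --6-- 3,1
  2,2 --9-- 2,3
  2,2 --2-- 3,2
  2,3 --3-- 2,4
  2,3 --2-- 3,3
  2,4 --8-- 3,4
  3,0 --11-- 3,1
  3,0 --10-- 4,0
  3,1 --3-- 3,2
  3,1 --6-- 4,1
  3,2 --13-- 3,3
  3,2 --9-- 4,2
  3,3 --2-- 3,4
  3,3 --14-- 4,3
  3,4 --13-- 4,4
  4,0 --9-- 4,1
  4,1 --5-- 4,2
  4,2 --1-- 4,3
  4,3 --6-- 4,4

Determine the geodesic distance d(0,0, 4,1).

Shortest path: 0,0 → 1,0 → 1,1 → 2,1 → 3,1 → 4,1, total weight = 22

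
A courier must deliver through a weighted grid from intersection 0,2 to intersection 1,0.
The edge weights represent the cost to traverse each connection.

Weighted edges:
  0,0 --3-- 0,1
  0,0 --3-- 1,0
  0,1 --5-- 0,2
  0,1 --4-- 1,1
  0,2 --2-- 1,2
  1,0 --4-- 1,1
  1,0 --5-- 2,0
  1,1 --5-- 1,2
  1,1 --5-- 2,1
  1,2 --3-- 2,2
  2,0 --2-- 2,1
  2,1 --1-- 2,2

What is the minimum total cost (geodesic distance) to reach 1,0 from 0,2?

Shortest path: 0,2 → 1,2 → 1,1 → 1,0, total weight = 11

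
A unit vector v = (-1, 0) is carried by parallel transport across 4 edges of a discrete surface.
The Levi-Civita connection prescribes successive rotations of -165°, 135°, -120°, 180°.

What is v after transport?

Total rotation: (-165°) + 135° + (-120°) + 180° = 30°. Final vector: (-0.8660, -0.5000)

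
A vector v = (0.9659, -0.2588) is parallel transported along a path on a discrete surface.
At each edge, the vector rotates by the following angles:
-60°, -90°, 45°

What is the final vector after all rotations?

Total rotation: (-60°) + (-90°) + 45° = -105°. Final vector: (-0.5000, -0.8660)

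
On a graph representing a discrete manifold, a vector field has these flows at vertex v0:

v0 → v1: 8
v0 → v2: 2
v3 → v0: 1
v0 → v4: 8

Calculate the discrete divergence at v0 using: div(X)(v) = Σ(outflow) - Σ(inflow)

Divergence = sum of outgoing flows = 8 + 2 + (-1) + 8 = 17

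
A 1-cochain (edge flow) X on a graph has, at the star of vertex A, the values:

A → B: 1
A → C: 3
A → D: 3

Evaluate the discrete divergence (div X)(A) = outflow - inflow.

Divergence = sum of outgoing flows = 1 + 3 + 3 = 7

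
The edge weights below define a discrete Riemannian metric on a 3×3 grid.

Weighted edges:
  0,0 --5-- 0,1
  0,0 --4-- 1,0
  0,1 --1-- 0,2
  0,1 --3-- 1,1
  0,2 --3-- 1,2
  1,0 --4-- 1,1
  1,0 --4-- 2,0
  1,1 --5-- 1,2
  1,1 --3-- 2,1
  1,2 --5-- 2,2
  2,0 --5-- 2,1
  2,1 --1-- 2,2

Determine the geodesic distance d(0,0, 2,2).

Shortest path: 0,0 → 1,0 → 1,1 → 2,1 → 2,2, total weight = 12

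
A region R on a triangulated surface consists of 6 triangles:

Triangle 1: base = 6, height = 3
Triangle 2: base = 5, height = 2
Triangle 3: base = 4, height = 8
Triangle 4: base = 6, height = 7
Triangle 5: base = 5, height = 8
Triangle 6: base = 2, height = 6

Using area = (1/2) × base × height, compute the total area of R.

(1/2)×6×3 + (1/2)×5×2 + (1/2)×4×8 + (1/2)×6×7 + (1/2)×5×8 + (1/2)×2×6 = 77.0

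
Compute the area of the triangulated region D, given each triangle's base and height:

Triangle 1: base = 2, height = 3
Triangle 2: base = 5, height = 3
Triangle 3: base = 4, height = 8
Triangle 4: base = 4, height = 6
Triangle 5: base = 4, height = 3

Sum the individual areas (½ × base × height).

(1/2)×2×3 + (1/2)×5×3 + (1/2)×4×8 + (1/2)×4×6 + (1/2)×4×3 = 44.5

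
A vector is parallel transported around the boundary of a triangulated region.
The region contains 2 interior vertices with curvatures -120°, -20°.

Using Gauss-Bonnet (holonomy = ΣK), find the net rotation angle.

Holonomy = total enclosed curvature = (-120°) + (-20°) = -140°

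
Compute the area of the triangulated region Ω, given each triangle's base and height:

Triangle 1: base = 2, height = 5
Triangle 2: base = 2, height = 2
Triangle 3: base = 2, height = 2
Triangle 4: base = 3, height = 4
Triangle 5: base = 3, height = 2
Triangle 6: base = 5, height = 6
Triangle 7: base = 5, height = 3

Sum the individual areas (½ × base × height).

(1/2)×2×5 + (1/2)×2×2 + (1/2)×2×2 + (1/2)×3×4 + (1/2)×3×2 + (1/2)×5×6 + (1/2)×5×3 = 40.5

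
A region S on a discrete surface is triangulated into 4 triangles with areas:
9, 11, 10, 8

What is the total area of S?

9 + 11 + 10 + 8 = 38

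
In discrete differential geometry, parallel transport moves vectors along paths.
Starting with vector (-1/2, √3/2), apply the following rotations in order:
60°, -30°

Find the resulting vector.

Total rotation: 60° + (-30°) = 30°. Final vector: (-0.8660, 0.5000)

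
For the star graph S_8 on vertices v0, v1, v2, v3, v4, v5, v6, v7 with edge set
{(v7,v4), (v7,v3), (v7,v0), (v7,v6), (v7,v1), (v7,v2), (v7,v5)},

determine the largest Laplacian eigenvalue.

The star S_8 is the complete bipartite graph K_{1,7} (one hub of degree 7, 7 leaves of degree 1). The Laplacian spectrum of K_{p,q} is 0, p (multiplicity q−1), q (multiplicity p−1), p+q. With p = 1, q = 7: 0 once, 1 with multiplicity 6, and 8 once. (Check: trace L = sum of degrees = 14 = 6·1 + 8.)
Laplacian eigenvalues: [0.0, 1.0, 1.0, 1.0, 1.0, 1.0, 1.0, 8.0]. Largest eigenvalue (spectral radius) = 8.0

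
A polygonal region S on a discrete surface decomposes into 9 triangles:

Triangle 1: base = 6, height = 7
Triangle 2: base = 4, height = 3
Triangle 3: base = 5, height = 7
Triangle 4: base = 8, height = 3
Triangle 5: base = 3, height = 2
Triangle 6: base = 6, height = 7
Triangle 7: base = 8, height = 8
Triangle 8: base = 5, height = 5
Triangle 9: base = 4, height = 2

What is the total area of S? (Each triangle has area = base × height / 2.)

(1/2)×6×7 + (1/2)×4×3 + (1/2)×5×7 + (1/2)×8×3 + (1/2)×3×2 + (1/2)×6×7 + (1/2)×8×8 + (1/2)×5×5 + (1/2)×4×2 = 129.0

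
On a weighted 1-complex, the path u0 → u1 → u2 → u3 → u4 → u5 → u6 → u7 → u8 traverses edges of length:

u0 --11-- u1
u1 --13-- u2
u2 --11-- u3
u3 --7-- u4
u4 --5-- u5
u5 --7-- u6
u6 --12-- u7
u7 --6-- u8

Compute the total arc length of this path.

Arc length = 11 + 13 + 11 + 7 + 5 + 7 + 12 + 6 = 72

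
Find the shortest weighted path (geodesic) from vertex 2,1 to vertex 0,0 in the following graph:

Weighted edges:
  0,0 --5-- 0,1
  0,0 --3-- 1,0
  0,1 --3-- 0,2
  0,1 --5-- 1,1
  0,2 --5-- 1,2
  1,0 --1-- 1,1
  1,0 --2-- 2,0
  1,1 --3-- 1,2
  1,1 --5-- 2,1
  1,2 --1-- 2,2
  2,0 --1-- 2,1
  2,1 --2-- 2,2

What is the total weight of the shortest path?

Shortest path: 2,1 → 2,0 → 1,0 → 0,0, total weight = 6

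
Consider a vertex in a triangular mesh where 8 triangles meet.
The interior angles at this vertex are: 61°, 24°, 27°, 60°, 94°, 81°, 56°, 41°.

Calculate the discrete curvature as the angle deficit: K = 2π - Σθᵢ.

Sum of angles = 444°. K = 360° - 444° = -84° = -7π/15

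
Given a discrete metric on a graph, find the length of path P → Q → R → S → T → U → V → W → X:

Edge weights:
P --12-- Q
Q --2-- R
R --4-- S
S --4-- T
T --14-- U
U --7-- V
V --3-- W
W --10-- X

Arc length = 12 + 2 + 4 + 4 + 14 + 7 + 3 + 10 = 56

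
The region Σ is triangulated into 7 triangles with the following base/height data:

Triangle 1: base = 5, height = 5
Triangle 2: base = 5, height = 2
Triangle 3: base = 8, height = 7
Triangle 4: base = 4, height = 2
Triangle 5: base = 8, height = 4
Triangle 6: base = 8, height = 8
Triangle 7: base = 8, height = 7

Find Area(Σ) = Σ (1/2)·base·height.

(1/2)×5×5 + (1/2)×5×2 + (1/2)×8×7 + (1/2)×4×2 + (1/2)×8×4 + (1/2)×8×8 + (1/2)×8×7 = 125.5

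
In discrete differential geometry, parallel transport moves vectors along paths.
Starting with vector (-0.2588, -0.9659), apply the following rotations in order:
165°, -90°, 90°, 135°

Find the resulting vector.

Total rotation: 165° + (-90°) + 90° + 135° = 300° ≡ -60° (mod 360°). Final vector: (-0.9659, -0.2588)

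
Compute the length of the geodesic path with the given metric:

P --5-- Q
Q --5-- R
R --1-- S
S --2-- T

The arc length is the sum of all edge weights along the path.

Arc length = 5 + 5 + 1 + 2 = 13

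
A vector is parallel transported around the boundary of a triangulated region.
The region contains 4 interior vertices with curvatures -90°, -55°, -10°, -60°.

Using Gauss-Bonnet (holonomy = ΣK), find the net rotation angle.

Holonomy = total enclosed curvature = (-90°) + (-55°) + (-10°) + (-60°) = -215°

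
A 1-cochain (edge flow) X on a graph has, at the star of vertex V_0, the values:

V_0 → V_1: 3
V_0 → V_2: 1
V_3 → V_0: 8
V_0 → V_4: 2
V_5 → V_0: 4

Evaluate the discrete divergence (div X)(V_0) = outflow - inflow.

Divergence = sum of outgoing flows = 3 + 1 + (-8) + 2 + (-4) = -6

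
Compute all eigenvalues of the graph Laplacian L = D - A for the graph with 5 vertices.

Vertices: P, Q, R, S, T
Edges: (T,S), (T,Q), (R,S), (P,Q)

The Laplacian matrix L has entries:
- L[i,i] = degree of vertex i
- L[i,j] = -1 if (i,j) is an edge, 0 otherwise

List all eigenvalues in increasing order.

Degrees: deg(P) = 1, deg(Q) = 2, deg(R) = 1, deg(S) = 2, deg(T) = 2.
L = D − A with rows/columns ordered (P, Q, R, S, T):
  [ 1, -1,  0,  0,  0]
  [-1,  2,  0,  0, -1]
  [ 0,  0,  1, -1,  0]
  [ 0,  0, -1,  2, -1]
  [ 0, -1,  0, -1,  2]
Characteristic polynomial: det(λI − L) = λ(λ² − 3λ + 1)(λ² − 5λ + 5).
Roots: λ = 0; (λ² − 3λ + 1) = 0 ⇒ λ = (3 ± √5)/2 ≈ 0.382, 2.618; (λ² − 5λ + 5) = 0 ⇒ λ = (5 ± √5)/2 ≈ 1.382, 3.618.
(Check: the roots sum (with multiplicity) to 8, matching trace L = Σdeg = 2·4 = 8.)
Laplacian eigenvalues (increasing order): [0.0, 0.382, 1.382, 2.618, 3.618]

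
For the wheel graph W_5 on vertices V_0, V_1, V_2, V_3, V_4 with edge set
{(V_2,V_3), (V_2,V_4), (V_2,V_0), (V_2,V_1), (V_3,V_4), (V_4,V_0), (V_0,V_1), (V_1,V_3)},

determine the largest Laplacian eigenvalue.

The wheel W_5 is the join K_1 ∨ C_4 (a hub joined to every vertex of a cycle of length 4). For a join G ∨ H (G on p vertices, H on q vertices) the Laplacian spectrum is 0, p+q, the eigenvalues of L(G) other than one 0 each shifted by +q, and the eigenvalues of L(H) other than one 0 each shifted by +p. With G = K_1 (p = 1, nothing left after dropping its 0) and H = C_4 (q = 4, eigenvalues 2 − 2cos(2πk/4), k = 0, …, 3; drop k = 0), the spectrum of W_5 is 0, 5, and 1 + (2 − 2cos(2πk/4)) = 3 − 2cos(2πk/4) for k = 1, …, 3:
k=1: 3 − 2cos(π/2) = 3.0; k=2: 3 − 2cos(π) = 5.0; k=3: 3 − 2cos(3π/2) = 3.0.
Laplacian eigenvalues: [0.0, 3.0, 3.0, 5.0, 5.0]. Largest eigenvalue (spectral radius) = 5.0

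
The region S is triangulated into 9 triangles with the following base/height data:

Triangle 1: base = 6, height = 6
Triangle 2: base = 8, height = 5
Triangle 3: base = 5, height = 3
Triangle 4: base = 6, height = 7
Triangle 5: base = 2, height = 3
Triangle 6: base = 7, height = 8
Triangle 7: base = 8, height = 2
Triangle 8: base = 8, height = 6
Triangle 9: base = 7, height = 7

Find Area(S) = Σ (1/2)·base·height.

(1/2)×6×6 + (1/2)×8×5 + (1/2)×5×3 + (1/2)×6×7 + (1/2)×2×3 + (1/2)×7×8 + (1/2)×8×2 + (1/2)×8×6 + (1/2)×7×7 = 154.0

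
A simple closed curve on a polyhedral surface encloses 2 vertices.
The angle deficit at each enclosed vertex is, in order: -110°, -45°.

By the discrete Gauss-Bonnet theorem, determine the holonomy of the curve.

Holonomy = total enclosed curvature = (-110°) + (-45°) = -155°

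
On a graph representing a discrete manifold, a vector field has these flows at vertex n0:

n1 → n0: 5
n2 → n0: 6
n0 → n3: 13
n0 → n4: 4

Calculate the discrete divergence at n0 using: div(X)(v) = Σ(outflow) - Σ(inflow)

Divergence = sum of outgoing flows = (-5) + (-6) + 13 + 4 = 6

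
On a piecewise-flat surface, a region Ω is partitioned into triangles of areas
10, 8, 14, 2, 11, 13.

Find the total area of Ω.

10 + 8 + 14 + 2 + 11 + 13 = 58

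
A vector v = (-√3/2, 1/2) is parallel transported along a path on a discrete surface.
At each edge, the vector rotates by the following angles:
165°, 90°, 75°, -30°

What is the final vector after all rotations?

Total rotation: 165° + 90° + 75° + (-30°) = 300° ≡ -60° (mod 360°). Final vector: (0, 1)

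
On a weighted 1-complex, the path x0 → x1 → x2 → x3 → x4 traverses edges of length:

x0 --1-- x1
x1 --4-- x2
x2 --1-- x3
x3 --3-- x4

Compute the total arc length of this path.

Arc length = 1 + 4 + 1 + 3 = 9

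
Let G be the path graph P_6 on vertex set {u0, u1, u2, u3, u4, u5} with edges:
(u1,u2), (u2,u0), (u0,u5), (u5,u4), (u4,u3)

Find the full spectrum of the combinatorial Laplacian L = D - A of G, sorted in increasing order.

The path graph P_n has Laplacian eigenvalues λ_k = 2 − 2cos(kπ/n), k = 0, 1, …, n−1. Here n = 6:
k=0: 2 − 2cos(0) = 0.0; k=1: 2 − 2cos(π/6) = 0.2679; k=2: 2 − 2cos(π/3) = 1.0; k=3: 2 − 2cos(π/2) = 2.0; k=4: 2 − 2cos(2π/3) = 3.0; k=5: 2 − 2cos(5π/6) = 3.7321.
Laplacian eigenvalues (increasing order): [0.0, 0.2679, 1.0, 2.0, 3.0, 3.7321]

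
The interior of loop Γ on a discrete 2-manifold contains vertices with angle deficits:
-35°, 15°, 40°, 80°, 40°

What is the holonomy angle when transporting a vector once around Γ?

Holonomy = total enclosed curvature = (-35°) + 15° + 40° + 80° + 40° = 140°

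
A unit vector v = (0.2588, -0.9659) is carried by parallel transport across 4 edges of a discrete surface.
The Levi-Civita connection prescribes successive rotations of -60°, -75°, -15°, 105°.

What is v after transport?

Total rotation: (-60°) + (-75°) + (-15°) + 105° = -45°. Final vector: (-0.5000, -0.8660)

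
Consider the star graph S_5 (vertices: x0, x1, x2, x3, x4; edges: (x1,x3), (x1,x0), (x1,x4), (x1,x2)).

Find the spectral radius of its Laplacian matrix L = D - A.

The star S_5 is the complete bipartite graph K_{1,4} (one hub of degree 4, 4 leaves of degree 1). The Laplacian spectrum of K_{p,q} is 0, p (multiplicity q−1), q (multiplicity p−1), p+q. With p = 1, q = 4: 0 once, 1 with multiplicity 3, and 5 once. (Check: trace L = sum of degrees = 8 = 3·1 + 5.)
Laplacian eigenvalues: [0.0, 1.0, 1.0, 1.0, 5.0]. Largest eigenvalue (spectral radius) = 5.0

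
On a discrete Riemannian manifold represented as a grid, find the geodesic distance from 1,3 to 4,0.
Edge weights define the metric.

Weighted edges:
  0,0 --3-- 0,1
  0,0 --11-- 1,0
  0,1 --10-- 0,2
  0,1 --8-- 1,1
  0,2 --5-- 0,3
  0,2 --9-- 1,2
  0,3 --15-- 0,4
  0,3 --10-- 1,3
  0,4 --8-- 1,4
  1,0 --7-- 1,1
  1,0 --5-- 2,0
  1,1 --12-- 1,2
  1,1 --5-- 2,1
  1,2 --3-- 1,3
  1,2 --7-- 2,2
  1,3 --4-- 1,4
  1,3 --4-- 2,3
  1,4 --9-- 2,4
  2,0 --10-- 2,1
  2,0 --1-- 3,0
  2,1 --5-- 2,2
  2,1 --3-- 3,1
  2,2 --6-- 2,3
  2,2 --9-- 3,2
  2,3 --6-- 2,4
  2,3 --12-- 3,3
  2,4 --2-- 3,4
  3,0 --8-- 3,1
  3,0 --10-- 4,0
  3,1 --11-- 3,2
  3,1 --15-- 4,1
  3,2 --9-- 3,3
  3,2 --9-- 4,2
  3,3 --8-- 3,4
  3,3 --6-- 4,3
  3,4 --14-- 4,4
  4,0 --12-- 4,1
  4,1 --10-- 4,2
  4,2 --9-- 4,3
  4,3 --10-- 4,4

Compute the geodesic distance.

Shortest path: 1,3 → 1,2 → 2,2 → 2,1 → 3,1 → 3,0 → 4,0, total weight = 36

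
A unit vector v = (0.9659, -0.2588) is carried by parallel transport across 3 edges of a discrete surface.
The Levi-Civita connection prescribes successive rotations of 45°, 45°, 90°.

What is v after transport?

Total rotation: 45° + 45° + 90° = 180°. Final vector: (-0.9659, 0.2588)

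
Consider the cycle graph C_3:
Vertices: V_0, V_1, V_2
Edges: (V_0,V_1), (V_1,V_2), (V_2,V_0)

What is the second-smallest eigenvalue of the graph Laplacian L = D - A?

The cycle graph C_n has Laplacian eigenvalues λ_k = 2 − 2cos(2πk/n), k = 0, 1, …, n−1. Here n = 3:
k=0: 2 − 2cos(0) = 0.0; k=1: 2 − 2cos(2π/3) = 3.0; k=2: 2 − 2cos(4π/3) = 3.0.
Laplacian eigenvalues: [0.0, 3.0, 3.0]. Algebraic connectivity (smallest non-zero eigenvalue) = 3.0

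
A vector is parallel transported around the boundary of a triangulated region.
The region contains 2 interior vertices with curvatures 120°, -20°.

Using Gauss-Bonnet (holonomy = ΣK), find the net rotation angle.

Holonomy = total enclosed curvature = 120° + (-20°) = 100°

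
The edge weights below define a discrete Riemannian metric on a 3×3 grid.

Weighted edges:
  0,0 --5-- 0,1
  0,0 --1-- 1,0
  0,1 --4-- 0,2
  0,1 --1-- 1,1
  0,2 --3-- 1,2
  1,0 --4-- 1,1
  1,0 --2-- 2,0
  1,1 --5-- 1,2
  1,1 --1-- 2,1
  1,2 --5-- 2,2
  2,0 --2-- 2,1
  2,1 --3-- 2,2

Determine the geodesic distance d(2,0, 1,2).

Shortest path: 2,0 → 2,1 → 1,1 → 1,2, total weight = 8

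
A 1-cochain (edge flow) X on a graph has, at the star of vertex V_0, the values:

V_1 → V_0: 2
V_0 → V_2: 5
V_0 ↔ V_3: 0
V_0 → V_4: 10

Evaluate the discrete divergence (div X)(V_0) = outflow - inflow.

Divergence = sum of outgoing flows = (-2) + 5 + 0 + 10 = 13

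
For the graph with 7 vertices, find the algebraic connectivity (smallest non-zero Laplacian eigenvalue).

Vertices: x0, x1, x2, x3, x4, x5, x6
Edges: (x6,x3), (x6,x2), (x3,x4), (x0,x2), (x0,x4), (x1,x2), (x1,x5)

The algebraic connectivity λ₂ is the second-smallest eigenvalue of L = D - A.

Degrees: deg(x0) = 2, deg(x1) = 2, deg(x2) = 3, deg(x3) = 2, deg(x4) = 2, deg(x5) = 1, deg(x6) = 2.
L = D − A with rows/columns ordered (x0, x1, x2, x3, x4, x5, x6):
  [ 2,  0, -1,  0, -1,  0,  0]
  [ 0,  2, -1,  0,  0, -1,  0]
  [-1, -1,  3,  0,  0,  0, -1]
  [ 0,  0,  0,  2, -1,  0, -1]
  [-1,  0,  0, -1,  2,  0,  0]
  [ 0, -1,  0,  0,  0,  1,  0]
  [ 0,  0, -1, -1,  0,  0,  2]
Characteristic polynomial: det(λI − L) = λ(λ² − 3λ + 1)(λ² − 5λ + 5)(λ² − 6λ + 7).
Roots: λ = 0; (λ² − 3λ + 1) = 0 ⇒ λ = (3 ± √5)/2 ≈ 0.382, 2.618; (λ² − 5λ + 5) = 0 ⇒ λ = (5 ± √5)/2 ≈ 1.382, 3.618; (λ² − 6λ + 7) = 0 ⇒ λ = 3 ± √2 ≈ 1.5858, 4.4142.
(Check: the roots sum (with multiplicity) to 14, matching trace L = Σdeg = 2·7 = 14.)
Laplacian eigenvalues: [0.0, 0.382, 1.382, 1.5858, 2.618, 3.618, 4.4142]. Algebraic connectivity (smallest non-zero eigenvalue) = 0.382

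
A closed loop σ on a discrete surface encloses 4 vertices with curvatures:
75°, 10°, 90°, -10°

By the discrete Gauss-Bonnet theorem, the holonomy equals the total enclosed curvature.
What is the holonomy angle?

Holonomy = total enclosed curvature = 75° + 10° + 90° + (-10°) = 165°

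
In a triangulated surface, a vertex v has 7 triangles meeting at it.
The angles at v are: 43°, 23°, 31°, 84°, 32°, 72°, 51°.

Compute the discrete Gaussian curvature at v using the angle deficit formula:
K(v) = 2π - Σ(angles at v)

Sum of angles = 336°. K = 360° - 336° = 24° = 2π/15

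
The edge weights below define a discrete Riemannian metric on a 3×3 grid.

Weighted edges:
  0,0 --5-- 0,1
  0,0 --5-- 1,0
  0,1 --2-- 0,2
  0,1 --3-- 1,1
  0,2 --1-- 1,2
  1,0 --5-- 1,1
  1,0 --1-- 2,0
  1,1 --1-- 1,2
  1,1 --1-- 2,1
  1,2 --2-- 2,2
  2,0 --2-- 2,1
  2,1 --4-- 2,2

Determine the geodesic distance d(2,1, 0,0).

Shortest path: 2,1 → 2,0 → 1,0 → 0,0, total weight = 8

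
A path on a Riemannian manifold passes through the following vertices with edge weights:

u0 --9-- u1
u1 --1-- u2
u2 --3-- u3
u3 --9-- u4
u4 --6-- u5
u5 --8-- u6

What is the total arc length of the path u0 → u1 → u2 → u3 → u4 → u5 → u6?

Arc length = 9 + 1 + 3 + 9 + 6 + 8 = 36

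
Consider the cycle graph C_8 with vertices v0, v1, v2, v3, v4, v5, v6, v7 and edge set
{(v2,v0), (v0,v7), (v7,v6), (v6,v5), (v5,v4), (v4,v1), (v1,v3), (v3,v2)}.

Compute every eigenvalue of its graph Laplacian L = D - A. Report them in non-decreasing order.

The cycle graph C_n has Laplacian eigenvalues λ_k = 2 − 2cos(2πk/n), k = 0, 1, …, n−1. Here n = 8:
k=0: 2 − 2cos(0) = 0.0; k=1: 2 − 2cos(π/4) = 0.5858; k=2: 2 − 2cos(π/2) = 2.0; k=3: 2 − 2cos(3π/4) = 3.4142; k=4: 2 − 2cos(π) = 4.0; k=5: 2 − 2cos(5π/4) = 3.4142; k=6: 2 − 2cos(3π/2) = 2.0; k=7: 2 − 2cos(7π/4) = 0.5858.
Laplacian eigenvalues (increasing order): [0.0, 0.5858, 0.5858, 2.0, 2.0, 3.4142, 3.4142, 4.0]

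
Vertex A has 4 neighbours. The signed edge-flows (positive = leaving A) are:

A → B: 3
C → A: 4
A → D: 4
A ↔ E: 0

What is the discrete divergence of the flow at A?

Divergence = sum of outgoing flows = 3 + (-4) + 4 + 0 = 3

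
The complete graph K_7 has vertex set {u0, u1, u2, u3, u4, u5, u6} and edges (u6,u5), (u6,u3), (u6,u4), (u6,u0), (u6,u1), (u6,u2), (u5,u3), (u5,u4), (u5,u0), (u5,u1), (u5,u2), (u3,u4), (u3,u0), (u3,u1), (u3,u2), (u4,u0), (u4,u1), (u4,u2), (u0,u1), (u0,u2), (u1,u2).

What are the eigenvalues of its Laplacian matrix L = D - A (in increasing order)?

For the complete graph K_n, L = nI − J (J = all-ones matrix). J has eigenvalues n (once, eigenvector 𝟙) and 0 (multiplicity n−1), so L has eigenvalues 0 (once) and n (multiplicity n−1). Here n = 7: eigenvalue 0 once and 7 with multiplicity 6.
Laplacian eigenvalues (increasing order): [0.0, 7.0, 7.0, 7.0, 7.0, 7.0, 7.0]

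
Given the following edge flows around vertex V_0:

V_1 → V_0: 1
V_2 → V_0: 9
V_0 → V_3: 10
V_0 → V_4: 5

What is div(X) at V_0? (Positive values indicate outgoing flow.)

Divergence = sum of outgoing flows = (-1) + (-9) + 10 + 5 = 5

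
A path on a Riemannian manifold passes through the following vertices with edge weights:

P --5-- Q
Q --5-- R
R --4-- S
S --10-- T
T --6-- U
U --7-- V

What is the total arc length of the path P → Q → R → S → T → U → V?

Arc length = 5 + 5 + 4 + 10 + 6 + 7 = 37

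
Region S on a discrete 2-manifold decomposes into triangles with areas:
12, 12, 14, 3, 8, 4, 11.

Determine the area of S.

12 + 12 + 14 + 3 + 8 + 4 + 11 = 64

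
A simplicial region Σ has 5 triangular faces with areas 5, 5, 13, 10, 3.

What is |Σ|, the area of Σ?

5 + 5 + 13 + 10 + 3 = 36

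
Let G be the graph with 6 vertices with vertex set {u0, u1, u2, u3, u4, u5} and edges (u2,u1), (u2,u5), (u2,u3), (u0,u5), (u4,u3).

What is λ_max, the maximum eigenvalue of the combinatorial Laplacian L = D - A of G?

Degrees: deg(u0) = 1, deg(u1) = 1, deg(u2) = 3, deg(u3) = 2, deg(u4) = 1, deg(u5) = 2.
L = D − A with rows/columns ordered (u0, u1, u2, u3, u4, u5):
  [ 1,  0,  0,  0,  0, -1]
  [ 0,  1, -1,  0,  0,  0]
  [ 0, -1,  3, -1,  0, -1]
  [ 0,  0, -1,  2, -1,  0]
  [ 0,  0,  0, -1,  1,  0]
  [-1,  0, -1,  0,  0,  2]
Characteristic polynomial: det(λI − L) = λ(λ² − 3λ + 1)(λ² − 5λ + 3)(λ − 2).
Roots: λ = 0; (λ² − 3λ + 1) = 0 ⇒ λ = (3 ± √5)/2 ≈ 0.382, 2.618; (λ² − 5λ + 3) = 0 ⇒ λ = (5 ± √13)/2 ≈ 0.6972, 4.3028; (λ − 2) = 0 ⇒ λ = 2.
(Check: the roots sum (with multiplicity) to 10, matching trace L = Σdeg = 2·5 = 10.)
Laplacian eigenvalues: [0.0, 0.382, 0.6972, 2.0, 2.618, 4.3028]. Largest eigenvalue (spectral radius) = 4.3028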